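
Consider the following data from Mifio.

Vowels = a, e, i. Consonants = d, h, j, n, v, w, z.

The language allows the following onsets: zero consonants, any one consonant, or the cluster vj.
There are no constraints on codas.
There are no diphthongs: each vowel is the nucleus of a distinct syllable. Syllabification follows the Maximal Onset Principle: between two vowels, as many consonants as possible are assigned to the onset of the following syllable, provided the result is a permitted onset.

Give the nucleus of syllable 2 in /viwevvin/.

e

Vowels present: i, e, i; each is a nucleus, giving 3 syllables.
The second nucleus (vowel 2 from the left) is /e/.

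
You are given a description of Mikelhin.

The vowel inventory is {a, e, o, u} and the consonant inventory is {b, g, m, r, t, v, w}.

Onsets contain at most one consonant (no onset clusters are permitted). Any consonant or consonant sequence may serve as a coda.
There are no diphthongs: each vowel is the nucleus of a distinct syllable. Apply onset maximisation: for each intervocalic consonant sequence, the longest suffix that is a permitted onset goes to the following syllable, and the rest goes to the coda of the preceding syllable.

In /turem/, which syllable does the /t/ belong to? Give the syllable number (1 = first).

1

Nuclei (vowels): u, e → 2 syllables.
/u…e/ gap (V1→V2): /r/ is a single consonant, so it becomes the next onset.
Syllabification: tu.rem.
The /t/ is in the onset of syllable 1 (/tu/).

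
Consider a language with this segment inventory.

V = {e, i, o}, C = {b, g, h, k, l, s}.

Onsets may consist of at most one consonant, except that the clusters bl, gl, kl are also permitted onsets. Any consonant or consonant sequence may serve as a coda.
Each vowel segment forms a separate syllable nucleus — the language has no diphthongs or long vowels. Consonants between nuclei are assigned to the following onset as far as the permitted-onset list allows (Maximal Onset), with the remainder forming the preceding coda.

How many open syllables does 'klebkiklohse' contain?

Vowels present: e, i, o, e; each is a nucleus, giving 4 syllables.
Between /e/ (V1) and /i/ (V2): cluster /bk/ — the longest permitted-onset suffix is /k/; onset = /k/, preceding coda = /b/.
Between /i/ (V2) and /o/ (V3): cluster /kl/ — /kl/ is itself a permitted onset, so the whole cluster goes right; preceding coda = ∅.
Between /o/ (V3) and /e/ (V4): /hs/ — longest licit onset from the right is /s/, leaving /h/ as coda.
Putting it together: kleb.ki.kloh.se.
Classifying each syllable: /kleb/ (closed), /ki/ (open), /kloh/ (closed), /se/ (open).
Open syllables: 2.

2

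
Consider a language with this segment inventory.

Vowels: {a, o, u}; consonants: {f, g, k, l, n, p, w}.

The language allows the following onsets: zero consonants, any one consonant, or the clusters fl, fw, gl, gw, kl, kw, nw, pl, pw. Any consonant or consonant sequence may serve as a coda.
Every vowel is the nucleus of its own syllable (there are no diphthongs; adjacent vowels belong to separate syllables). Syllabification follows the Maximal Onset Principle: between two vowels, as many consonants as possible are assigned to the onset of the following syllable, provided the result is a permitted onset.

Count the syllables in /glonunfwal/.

Vowels present: o, u, a; each is a nucleus, giving 3 syllables.

3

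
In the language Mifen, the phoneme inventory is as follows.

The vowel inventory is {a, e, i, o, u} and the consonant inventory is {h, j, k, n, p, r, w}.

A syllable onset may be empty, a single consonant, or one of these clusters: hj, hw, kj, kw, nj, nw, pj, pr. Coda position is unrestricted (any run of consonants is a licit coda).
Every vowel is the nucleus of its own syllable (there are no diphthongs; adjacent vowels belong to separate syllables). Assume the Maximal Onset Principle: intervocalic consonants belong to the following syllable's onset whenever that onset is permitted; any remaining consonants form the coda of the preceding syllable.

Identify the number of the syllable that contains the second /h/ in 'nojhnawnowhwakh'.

Vowels present: o, a, o, a; each is a nucleus, giving 4 syllables.
V1 /o/ – V2 /a/: /jhn/ splits as /jh/ + /n/ (/n/ is the longest suffix that is a licit onset).
V2 /a/ – V3 /o/: cluster /wn/ — the longest permitted-onset suffix is /n/; onset = /n/, preceding coda = /w/.
V3 /o/ – V4 /a/: cluster /whw/ — the longest permitted-onset suffix is /hw/; onset = /hw/, preceding coda = /w/.
So the parse is nojh.naw.now.hwakh.
The second /h/ is in the onset of syllable 4 (/hwakh/).

4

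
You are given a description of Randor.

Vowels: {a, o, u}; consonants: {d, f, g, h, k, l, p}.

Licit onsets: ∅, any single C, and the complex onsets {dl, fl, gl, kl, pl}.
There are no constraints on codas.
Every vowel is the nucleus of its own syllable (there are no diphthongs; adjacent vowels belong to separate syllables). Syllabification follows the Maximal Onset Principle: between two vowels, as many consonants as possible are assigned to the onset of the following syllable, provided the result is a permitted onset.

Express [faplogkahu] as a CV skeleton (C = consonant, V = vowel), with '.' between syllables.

CV.CCVC.CV.CV

Vowels present: a, o, a, u; each is a nucleus, giving 4 syllables.
σ1/σ2 boundary: /pl/ — entire cluster is a permitted onset → onset /pl/, coda ∅.
σ2/σ3 boundary: /gk/ — longest licit onset from the right is /k/, leaving /g/ as coda.
σ3/σ4 boundary: /h/ is a single consonant, so it becomes the next onset.
Syllabification: fa.plog.ka.hu.
Mapping each syllable to C/V: /fa/ → CV, /plog/ → CCVC, /ka/ → CV, /hu/ → CV.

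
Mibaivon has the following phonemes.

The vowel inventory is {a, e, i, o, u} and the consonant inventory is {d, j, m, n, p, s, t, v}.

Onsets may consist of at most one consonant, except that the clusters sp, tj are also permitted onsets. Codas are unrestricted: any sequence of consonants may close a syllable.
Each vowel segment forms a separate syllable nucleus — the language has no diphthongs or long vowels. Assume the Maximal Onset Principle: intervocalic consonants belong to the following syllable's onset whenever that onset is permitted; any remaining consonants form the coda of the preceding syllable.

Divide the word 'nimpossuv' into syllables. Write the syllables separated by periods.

nim.pos.suv

The vowels are i, o, u — 3 nuclei, so 3 syllables.
σ1/σ2 boundary: /mp/; trying suffixes from longest down, /p/ is the first permitted one, so coda /m/ | onset /p/.
σ2/σ3 boundary: /ss/ — longest licit onset from the right is /s/, leaving /s/ as coda.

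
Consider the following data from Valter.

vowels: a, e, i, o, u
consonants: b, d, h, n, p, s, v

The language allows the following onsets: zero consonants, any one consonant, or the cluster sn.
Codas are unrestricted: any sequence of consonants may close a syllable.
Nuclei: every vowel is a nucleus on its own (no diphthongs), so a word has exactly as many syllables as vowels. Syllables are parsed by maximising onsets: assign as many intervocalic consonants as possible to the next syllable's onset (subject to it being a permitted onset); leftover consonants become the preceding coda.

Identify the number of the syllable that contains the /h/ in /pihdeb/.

Vowels present: i, e; each is a nucleus, giving 2 syllables.
σ1/σ2 boundary: /hd/ — longest licit onset from the right is /d/, leaving /h/ as coda.
Result: pih.deb.
The /h/ is in the coda of syllable 1 (/pih/).

1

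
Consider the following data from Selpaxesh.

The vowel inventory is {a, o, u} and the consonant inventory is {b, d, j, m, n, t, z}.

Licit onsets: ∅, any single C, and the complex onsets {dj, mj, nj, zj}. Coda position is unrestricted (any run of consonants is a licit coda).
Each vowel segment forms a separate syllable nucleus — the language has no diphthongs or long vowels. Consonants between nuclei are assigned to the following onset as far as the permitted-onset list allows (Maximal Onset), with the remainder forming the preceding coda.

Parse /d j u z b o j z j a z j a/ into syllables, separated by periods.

Vowels present: u, o, a, a; each is a nucleus, giving 4 syllables.
σ1/σ2 boundary: /zb/ — longest licit onset from the right is /b/, leaving /z/ as coda.
σ2/σ3 boundary: /jzj/ — longest licit onset from the right is /zj/, leaving /j/ as coda.
σ3/σ4 boundary: cluster /zj/ — /zj/ is itself a permitted onset, so the whole cluster goes right; preceding coda = ∅.

djuz.boj.zja.zja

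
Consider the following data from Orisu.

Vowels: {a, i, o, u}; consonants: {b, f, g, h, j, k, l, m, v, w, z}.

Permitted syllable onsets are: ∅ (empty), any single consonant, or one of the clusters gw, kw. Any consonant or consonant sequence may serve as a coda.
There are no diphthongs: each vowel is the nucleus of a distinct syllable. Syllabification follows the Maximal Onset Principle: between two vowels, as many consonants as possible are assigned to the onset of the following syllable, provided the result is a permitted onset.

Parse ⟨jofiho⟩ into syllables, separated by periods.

Nuclei (vowels): o, i, o → 3 syllables.
σ1/σ2 boundary: just /f/ — single C goes to the following onset.
σ2/σ3 boundary: /h/ is a single consonant, so it becomes the next onset.

jo.fi.ho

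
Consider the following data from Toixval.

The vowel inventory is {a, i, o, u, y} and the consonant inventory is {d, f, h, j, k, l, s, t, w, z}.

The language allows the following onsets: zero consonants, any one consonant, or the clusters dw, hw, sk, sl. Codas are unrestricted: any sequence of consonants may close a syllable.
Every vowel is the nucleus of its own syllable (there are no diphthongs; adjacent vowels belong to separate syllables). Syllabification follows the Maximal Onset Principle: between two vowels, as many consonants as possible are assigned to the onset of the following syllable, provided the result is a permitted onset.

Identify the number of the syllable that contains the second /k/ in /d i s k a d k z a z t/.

2

Nuclei (vowels): i, a, a → 3 syllables.
Between /i/ (V1) and /a/ (V2): /sk/ — entire cluster is a permitted onset → onset /sk/, coda ∅.
Between /a/ (V2) and /a/ (V3): /dkz/ splits as /dk/ + /z/ (/z/ is the longest suffix that is a licit onset).
Result: di.skadk.zazt.
The second /k/ is in the coda of syllable 2 (/skadk/).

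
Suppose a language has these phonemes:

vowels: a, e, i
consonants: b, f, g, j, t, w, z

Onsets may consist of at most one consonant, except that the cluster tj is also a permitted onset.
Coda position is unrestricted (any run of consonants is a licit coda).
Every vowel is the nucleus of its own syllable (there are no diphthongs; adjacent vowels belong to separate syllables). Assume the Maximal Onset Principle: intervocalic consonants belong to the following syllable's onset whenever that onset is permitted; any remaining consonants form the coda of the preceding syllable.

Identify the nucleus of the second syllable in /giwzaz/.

a

Vowels present: i, a; each is a nucleus, giving 2 syllables.
The second nucleus (vowel 2 from the left) is /a/.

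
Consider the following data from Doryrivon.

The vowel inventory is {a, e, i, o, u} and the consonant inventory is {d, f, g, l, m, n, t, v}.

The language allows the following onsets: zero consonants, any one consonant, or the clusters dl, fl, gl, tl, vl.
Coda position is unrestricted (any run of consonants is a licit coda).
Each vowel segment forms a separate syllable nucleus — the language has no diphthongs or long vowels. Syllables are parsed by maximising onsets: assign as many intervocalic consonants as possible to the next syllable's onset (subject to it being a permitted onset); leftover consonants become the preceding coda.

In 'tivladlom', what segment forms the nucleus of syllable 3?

Nuclei (vowels): i, a, o → 3 syllables.
The third nucleus (vowel 3 from the left) is /o/.

o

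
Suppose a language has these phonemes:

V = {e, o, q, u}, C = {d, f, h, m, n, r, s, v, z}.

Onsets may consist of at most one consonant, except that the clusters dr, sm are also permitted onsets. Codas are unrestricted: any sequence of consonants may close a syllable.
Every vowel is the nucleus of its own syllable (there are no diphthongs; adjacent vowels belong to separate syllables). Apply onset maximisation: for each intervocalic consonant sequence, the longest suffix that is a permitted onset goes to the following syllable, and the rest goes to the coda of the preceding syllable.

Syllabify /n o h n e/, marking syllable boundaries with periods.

Nuclei (vowels): o, e → 2 syllables.
σ1/σ2 boundary: cluster /hn/ — the longest permitted-onset suffix is /n/; onset = /n/, preceding coda = /h/.

noh.ne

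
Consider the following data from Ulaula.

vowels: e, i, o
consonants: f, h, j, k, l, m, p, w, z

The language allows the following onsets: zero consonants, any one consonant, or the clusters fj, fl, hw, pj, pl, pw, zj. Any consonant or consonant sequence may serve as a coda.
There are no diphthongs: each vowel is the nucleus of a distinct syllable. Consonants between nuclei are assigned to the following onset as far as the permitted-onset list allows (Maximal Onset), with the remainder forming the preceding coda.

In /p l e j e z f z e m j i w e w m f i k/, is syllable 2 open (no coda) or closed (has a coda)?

Nuclei (vowels): e, e, e, i, e, i → 6 syllables.
σ1/σ2 boundary: just /j/ — single C goes to the following onset.
σ2/σ3 boundary: /zfz/ — longest licit onset from the right is /z/, leaving /zf/ as coda.
σ3/σ4 boundary: /mj/; trying suffixes from longest down, /j/ is the first permitted one, so coda /m/ | onset /j/.
σ4/σ5 boundary: /w/ is a single consonant, so it becomes the next onset.
σ5/σ6 boundary: /wmf/ splits as /wm/ + /f/ (/f/ is the longest suffix that is a licit onset).
Result: ple.jezf.zem.ji.wewm.fik.
Syllable 2 is /jezf/ with coda /zf/, so it is closed.

closed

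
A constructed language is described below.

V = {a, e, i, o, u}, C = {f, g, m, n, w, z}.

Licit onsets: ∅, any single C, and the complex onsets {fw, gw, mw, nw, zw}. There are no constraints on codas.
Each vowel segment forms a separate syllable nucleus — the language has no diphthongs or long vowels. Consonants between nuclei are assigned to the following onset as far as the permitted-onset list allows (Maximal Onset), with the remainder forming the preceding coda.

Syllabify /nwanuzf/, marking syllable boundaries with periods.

nwa.nuzf

Vowels present: a, u; each is a nucleus, giving 2 syllables.
σ1/σ2 boundary: /n/ → onset of the next syllable (single consonants are always licit onsets).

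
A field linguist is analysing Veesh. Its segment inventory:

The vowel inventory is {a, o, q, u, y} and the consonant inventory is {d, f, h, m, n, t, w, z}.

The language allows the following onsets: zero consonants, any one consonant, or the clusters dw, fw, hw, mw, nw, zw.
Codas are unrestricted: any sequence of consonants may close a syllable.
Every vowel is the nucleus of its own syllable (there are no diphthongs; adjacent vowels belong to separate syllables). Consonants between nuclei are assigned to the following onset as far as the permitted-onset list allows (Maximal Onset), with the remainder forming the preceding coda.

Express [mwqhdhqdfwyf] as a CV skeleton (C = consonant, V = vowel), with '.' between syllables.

CCVCC.CVC.CCVC

The vowels are q, q, y — 3 nuclei, so 3 syllables.
σ1/σ2 boundary: /hdh/ splits as /hd/ + /h/ (/h/ is the longest suffix that is a licit onset).
σ2/σ3 boundary: /dfw/; trying suffixes from longest down, /fw/ is the first permitted one, so coda /d/ | onset /fw/.
So the parse is mwqhd.hqd.fwyf.
Mapping each syllable to C/V: /mwqhd/ → CCVCC, /hqd/ → CVC, /fwyf/ → CCVC.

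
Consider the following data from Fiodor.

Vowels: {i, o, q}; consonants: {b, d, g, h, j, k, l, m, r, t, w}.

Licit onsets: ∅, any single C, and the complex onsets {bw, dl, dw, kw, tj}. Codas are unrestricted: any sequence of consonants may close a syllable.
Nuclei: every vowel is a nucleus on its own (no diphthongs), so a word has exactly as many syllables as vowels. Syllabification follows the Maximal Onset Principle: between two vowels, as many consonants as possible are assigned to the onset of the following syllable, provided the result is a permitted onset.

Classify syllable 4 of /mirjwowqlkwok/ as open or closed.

Nuclei (vowels): i, o, q, o → 4 syllables.
Between /i/ (V1) and /o/ (V2): /rjw/; trying suffixes from longest down, /w/ is the first permitted one, so coda /rj/ | onset /w/.
Between /o/ (V2) and /q/ (V3): /w/ is a single consonant, so it becomes the next onset.
Between /q/ (V3) and /o/ (V4): cluster /lkw/ — the longest permitted-onset suffix is /kw/; onset = /kw/, preceding coda = /l/.
So the parse is mirj.wo.wql.kwok.
Syllable 4 is /kwok/ with coda /k/, so it is closed.

closed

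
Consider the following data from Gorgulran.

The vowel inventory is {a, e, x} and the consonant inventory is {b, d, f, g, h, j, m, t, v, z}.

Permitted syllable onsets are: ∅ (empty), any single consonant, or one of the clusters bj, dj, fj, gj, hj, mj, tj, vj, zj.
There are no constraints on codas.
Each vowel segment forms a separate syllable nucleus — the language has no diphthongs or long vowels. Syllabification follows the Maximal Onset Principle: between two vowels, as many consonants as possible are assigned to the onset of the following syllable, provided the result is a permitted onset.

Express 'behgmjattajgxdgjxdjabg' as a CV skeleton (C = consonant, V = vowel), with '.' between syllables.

CVCC.CCVC.CVC.CVC.CCV.CCVCC

The vowels are e, a, a, x, x, a — 6 nuclei, so 6 syllables.
σ1/σ2 boundary: /hgmj/; trying suffixes from longest down, /mj/ is the first permitted one, so coda /hg/ | onset /mj/.
σ2/σ3 boundary: /tt/ — longest licit onset from the right is /t/, leaving /t/ as coda.
σ3/σ4 boundary: /jg/; trying suffixes from longest down, /g/ is the first permitted one, so coda /j/ | onset /g/.
σ4/σ5 boundary: cluster /dgj/ — the longest permitted-onset suffix is /gj/; onset = /gj/, preceding coda = /d/.
σ5/σ6 boundary: /dj/ is a licit onset in full, so it all attaches to the next syllable.
Syllabification: behg.mjat.taj.gxd.gjx.djabg.
Mapping each syllable to C/V: /behg/ → CVCC, /mjat/ → CCVC, /taj/ → CVC, /gxd/ → CVC, /gjx/ → CCV, /djabg/ → CCVCC.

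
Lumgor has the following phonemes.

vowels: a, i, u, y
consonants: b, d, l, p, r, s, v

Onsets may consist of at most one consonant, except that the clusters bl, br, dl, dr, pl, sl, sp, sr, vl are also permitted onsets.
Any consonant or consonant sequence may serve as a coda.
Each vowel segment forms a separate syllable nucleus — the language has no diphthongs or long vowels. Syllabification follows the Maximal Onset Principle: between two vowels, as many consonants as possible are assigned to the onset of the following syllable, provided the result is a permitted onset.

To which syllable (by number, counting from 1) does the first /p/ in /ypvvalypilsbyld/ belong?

The vowels are y, a, y, i, y — 5 nuclei, so 5 syllables.
V1 /y/ – V2 /a/: /pvv/ splits as /pv/ + /v/ (/v/ is the longest suffix that is a licit onset).
V2 /a/ – V3 /y/: /l/ → onset of the next syllable (single consonants are always licit onsets).
V3 /y/ – V4 /i/: just /p/ — single C goes to the following onset.
V4 /i/ – V5 /y/: /lsb/; trying suffixes from longest down, /b/ is the first permitted one, so coda /ls/ | onset /b/.
So the parse is ypv.va.ly.pils.byld.
The first /p/ is in the coda of syllable 1 (/ypv/).

1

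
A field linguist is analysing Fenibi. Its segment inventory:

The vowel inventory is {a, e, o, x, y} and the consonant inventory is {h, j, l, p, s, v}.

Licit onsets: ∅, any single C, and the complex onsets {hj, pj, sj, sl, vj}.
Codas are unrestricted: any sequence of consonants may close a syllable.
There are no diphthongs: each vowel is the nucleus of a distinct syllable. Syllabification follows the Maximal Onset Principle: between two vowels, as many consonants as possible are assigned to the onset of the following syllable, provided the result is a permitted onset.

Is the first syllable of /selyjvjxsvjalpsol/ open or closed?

Vowels present: e, y, x, a, o; each is a nucleus, giving 5 syllables.
Between /e/ (V1) and /y/ (V2): /l/ is a single consonant, so it becomes the next onset.
Between /y/ (V2) and /x/ (V3): /jvj/; trying suffixes from longest down, /vj/ is the first permitted one, so coda /j/ | onset /vj/.
Between /x/ (V3) and /a/ (V4): /svj/ — longest licit onset from the right is /vj/, leaving /s/ as coda.
Between /a/ (V4) and /o/ (V5): /lps/ — longest licit onset from the right is /s/, leaving /lp/ as coda.
Syllabification: se.lyj.vjxs.vjalp.sol.
Syllable 1 is /se/; it ends in its nucleus with no coda, so it is open.

open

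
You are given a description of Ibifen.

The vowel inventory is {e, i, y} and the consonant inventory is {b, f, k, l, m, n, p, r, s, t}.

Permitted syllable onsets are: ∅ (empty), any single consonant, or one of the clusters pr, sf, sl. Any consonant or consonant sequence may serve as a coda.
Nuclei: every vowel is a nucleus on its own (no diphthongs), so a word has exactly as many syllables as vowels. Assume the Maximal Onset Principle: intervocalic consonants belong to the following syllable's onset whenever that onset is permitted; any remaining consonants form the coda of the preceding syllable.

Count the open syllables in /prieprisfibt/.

3

The vowels are i, e, i, i — 4 nuclei, so 4 syllables.
V1 /i/ – V2 /e/: no consonants, so the boundary falls immediately after /i/.
V2 /e/ – V3 /i/: cluster /pr/ — /pr/ is itself a permitted onset, so the whole cluster goes right; preceding coda = ∅.
V3 /i/ – V4 /i/: /sf/ — entire cluster is a permitted onset → onset /sf/, coda ∅.
So the parse is pri.e.pri.sfibt.
Classifying each syllable: /pri/ (open), /e/ (open), /pri/ (open), /sfibt/ (closed).
Open syllables: 3.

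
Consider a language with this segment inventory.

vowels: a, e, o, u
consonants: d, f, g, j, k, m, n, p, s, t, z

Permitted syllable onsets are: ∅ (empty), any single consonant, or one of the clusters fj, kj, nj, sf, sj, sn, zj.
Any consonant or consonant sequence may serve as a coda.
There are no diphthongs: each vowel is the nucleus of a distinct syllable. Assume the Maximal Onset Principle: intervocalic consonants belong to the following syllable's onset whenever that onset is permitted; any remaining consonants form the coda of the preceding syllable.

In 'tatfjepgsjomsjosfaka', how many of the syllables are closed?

Vowels present: a, e, o, o, a, a; each is a nucleus, giving 6 syllables.
σ1/σ2 boundary: /tfj/; trying suffixes from longest down, /fj/ is the first permitted one, so coda /t/ | onset /fj/.
σ2/σ3 boundary: /pgsj/; trying suffixes from longest down, /sj/ is the first permitted one, so coda /pg/ | onset /sj/.
σ3/σ4 boundary: cluster /msj/ — the longest permitted-onset suffix is /sj/; onset = /sj/, preceding coda = /m/.
σ4/σ5 boundary: cluster /sf/ — /sf/ is itself a permitted onset, so the whole cluster goes right; preceding coda = ∅.
σ5/σ6 boundary: /k/ → onset of the next syllable (single consonants are always licit onsets).
Putting it together: tat.fjepg.sjom.sjo.sfa.ka.
Classifying each syllable: /tat/ (closed), /fjepg/ (closed), /sjom/ (closed), /sjo/ (open), /sfa/ (open), /ka/ (open).
Closed syllables: 3.

3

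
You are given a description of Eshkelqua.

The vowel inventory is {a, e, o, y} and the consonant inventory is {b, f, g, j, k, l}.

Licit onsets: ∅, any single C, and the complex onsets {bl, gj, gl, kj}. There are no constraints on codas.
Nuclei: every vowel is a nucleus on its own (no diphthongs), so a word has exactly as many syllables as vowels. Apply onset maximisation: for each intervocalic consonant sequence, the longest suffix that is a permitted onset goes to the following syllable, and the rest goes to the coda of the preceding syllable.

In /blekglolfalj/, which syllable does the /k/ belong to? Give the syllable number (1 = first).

1

The vowels are e, o, a — 3 nuclei, so 3 syllables.
σ1/σ2 boundary: /kgl/ — longest licit onset from the right is /gl/, leaving /k/ as coda.
σ2/σ3 boundary: /lf/ splits as /l/ + /f/ (/f/ is the longest suffix that is a licit onset).
Putting it together: blek.glol.falj.
The /k/ is in the coda of syllable 1 (/blek/).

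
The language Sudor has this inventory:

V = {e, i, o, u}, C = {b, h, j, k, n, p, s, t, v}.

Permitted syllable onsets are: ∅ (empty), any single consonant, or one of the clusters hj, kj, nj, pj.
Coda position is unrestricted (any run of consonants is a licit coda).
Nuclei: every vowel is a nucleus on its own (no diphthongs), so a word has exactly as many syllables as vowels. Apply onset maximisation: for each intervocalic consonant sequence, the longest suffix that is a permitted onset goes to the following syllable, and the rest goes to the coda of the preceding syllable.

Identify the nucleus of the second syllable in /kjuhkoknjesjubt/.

Nuclei (vowels): u, o, e, u → 4 syllables.
The second nucleus (vowel 2 from the left) is /o/.

o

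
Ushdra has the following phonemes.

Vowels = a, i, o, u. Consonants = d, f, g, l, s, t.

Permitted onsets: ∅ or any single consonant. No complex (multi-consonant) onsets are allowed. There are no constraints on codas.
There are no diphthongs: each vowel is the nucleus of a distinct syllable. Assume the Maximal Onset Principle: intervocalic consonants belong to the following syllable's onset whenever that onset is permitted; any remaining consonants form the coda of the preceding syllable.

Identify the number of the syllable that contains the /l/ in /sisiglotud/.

3

Nuclei (vowels): i, i, o, u → 4 syllables.
Between /i/ (V1) and /i/ (V2): just /s/ — single C goes to the following onset.
Between /i/ (V2) and /o/ (V3): /gl/ — longest licit onset from the right is /l/, leaving /g/ as coda.
Between /o/ (V3) and /u/ (V4): just /t/ — single C goes to the following onset.
Putting it together: si.sig.lo.tud.
The /l/ is in the onset of syllable 3 (/lo/).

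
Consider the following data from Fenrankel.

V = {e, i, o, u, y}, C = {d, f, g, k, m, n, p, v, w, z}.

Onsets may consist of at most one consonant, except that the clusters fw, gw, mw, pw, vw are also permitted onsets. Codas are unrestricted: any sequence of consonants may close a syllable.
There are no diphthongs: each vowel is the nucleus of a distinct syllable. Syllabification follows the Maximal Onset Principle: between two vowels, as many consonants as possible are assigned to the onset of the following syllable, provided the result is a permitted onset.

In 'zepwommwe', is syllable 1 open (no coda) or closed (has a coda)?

Vowels present: e, o, e; each is a nucleus, giving 3 syllables.
Between /e/ (V1) and /o/ (V2): /pw/ is a licit onset in full, so it all attaches to the next syllable.
Between /o/ (V2) and /e/ (V3): /mmw/ splits as /m/ + /mw/ (/mw/ is the longest suffix that is a licit onset).
Result: ze.pwom.mwe.
Syllable 1 is /ze/; it ends in its nucleus with no coda, so it is open.

open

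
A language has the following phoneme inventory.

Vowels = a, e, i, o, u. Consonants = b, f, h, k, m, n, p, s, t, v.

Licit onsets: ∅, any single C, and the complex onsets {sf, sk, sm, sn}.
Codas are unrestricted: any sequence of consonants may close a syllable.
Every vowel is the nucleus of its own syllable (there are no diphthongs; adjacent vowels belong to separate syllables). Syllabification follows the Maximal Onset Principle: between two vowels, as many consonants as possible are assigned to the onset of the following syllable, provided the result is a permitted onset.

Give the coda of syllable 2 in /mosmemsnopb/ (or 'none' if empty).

Nuclei (vowels): o, e, o → 3 syllables.
V1 /o/ – V2 /e/: /sm/ — entire cluster is a permitted onset → onset /sm/, coda ∅.
V2 /e/ – V3 /o/: /msn/ — longest licit onset from the right is /sn/, leaving /m/ as coda.
So the parse is mo.smem.snopb.
Syllable 2 is /smem/: onset /sm/, nucleus /e/, coda /m/.

m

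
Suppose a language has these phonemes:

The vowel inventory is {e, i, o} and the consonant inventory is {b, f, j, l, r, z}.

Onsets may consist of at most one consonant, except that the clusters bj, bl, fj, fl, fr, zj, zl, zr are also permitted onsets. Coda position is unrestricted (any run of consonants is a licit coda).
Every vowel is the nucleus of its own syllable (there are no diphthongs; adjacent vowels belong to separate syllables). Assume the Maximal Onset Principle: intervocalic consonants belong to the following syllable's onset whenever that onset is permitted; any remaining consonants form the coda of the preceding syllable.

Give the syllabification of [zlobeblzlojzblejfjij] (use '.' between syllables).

Vowels present: o, e, o, e, i; each is a nucleus, giving 5 syllables.
V1 /o/ – V2 /e/: just /b/ — single C goes to the following onset.
V2 /e/ – V3 /o/: /blzl/ splits as /bl/ + /zl/ (/zl/ is the longest suffix that is a licit onset).
V3 /o/ – V4 /e/: /jzbl/ splits as /jz/ + /bl/ (/bl/ is the longest suffix that is a licit onset).
V4 /e/ – V5 /i/: cluster /jfj/ — the longest permitted-onset suffix is /fj/; onset = /fj/, preceding coda = /j/.

zlo.bebl.zlojz.blej.fjij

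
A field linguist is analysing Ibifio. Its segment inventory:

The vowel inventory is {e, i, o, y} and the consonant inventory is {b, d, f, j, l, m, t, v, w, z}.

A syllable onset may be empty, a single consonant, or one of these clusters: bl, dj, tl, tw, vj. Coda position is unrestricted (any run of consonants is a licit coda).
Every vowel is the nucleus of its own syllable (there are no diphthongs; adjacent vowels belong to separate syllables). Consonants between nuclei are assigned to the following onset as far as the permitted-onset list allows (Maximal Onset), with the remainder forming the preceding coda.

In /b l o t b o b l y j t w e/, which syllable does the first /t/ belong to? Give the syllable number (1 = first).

1

Nuclei (vowels): o, o, y, e → 4 syllables.
Between /o/ (V1) and /o/ (V2): /tb/ — longest licit onset from the right is /b/, leaving /t/ as coda.
Between /o/ (V2) and /y/ (V3): /bl/ is a licit onset in full, so it all attaches to the next syllable.
Between /y/ (V3) and /e/ (V4): /jtw/; trying suffixes from longest down, /tw/ is the first permitted one, so coda /j/ | onset /tw/.
Putting it together: blot.bo.blyj.twe.
The first /t/ is in the coda of syllable 1 (/blot/).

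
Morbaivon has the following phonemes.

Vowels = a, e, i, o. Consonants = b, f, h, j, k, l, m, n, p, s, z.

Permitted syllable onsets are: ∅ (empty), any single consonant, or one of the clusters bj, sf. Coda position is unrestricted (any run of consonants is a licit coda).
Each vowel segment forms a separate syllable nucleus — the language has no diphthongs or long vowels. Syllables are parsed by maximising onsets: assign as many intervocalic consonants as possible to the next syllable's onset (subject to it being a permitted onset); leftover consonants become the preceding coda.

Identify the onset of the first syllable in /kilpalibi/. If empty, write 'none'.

Vowels present: i, a, i, i; each is a nucleus, giving 4 syllables.
σ1/σ2 boundary: /lp/ splits as /l/ + /p/ (/p/ is the longest suffix that is a licit onset).
σ2/σ3 boundary: just /l/ — single C goes to the following onset.
σ3/σ4 boundary: /b/ → onset of the next syllable (single consonants are always licit onsets).
Result: kil.pa.li.bi.
Syllable 1 is /kil/: onset /k/, nucleus /i/, coda /l/.

k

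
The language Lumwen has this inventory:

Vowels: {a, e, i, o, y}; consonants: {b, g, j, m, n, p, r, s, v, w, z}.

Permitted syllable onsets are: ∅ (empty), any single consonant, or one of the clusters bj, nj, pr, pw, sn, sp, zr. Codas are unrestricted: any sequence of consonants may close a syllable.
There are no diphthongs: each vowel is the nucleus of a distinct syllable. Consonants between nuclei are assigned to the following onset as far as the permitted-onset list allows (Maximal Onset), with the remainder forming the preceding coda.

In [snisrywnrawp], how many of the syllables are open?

The vowels are i, y, a — 3 nuclei, so 3 syllables.
/i…y/ gap (V1→V2): /sr/ splits as /s/ + /r/ (/r/ is the longest suffix that is a licit onset).
/y…a/ gap (V2→V3): /wnr/ splits as /wn/ + /r/ (/r/ is the longest suffix that is a licit onset).
Result: snis.rywn.rawp.
Classifying each syllable: /snis/ (closed), /rywn/ (closed), /rawp/ (closed).
Open syllables: 0.

0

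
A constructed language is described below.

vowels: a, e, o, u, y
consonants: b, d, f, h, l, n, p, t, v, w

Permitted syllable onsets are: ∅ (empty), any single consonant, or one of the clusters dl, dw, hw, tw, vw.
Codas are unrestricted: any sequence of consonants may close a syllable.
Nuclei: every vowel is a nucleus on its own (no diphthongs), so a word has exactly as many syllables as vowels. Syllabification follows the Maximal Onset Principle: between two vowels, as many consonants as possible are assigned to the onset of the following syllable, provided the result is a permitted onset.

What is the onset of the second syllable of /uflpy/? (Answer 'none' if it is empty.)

p

Vowels present: u, y; each is a nucleus, giving 2 syllables.
V1 /u/ – V2 /y/: /flp/ — longest licit onset from the right is /p/, leaving /fl/ as coda.
So the parse is ufl.py.
Syllable 2 is /py/: onset /p/, nucleus /y/, coda ∅.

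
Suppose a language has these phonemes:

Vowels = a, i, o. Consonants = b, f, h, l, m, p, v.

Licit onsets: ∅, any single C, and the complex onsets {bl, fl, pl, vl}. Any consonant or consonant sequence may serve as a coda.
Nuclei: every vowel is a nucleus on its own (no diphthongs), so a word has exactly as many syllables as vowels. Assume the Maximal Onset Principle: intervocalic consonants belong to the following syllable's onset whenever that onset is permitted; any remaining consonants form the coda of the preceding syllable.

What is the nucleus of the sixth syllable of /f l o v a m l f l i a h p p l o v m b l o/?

o

Nuclei (vowels): o, a, i, a, o, o → 6 syllables.
The sixth nucleus (vowel 6 from the left) is /o/.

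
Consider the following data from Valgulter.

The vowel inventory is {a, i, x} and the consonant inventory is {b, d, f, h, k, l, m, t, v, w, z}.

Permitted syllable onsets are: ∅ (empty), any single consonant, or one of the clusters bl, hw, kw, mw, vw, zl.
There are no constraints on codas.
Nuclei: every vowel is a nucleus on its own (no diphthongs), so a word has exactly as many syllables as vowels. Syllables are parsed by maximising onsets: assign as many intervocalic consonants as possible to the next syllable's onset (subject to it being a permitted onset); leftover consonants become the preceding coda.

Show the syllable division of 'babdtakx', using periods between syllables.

Vowels present: a, a, x; each is a nucleus, giving 3 syllables.
/a…a/ gap (V1→V2): /bdt/ splits as /bd/ + /t/ (/t/ is the longest suffix that is a licit onset).
/a…x/ gap (V2→V3): /k/ is a single consonant, so it becomes the next onset.

babd.ta.kx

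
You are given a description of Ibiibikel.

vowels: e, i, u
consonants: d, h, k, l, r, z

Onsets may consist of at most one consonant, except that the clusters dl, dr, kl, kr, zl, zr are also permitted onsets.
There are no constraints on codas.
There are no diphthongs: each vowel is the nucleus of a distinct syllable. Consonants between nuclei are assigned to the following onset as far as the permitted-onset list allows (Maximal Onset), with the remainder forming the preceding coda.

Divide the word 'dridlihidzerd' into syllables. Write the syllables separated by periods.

Vowels present: i, i, i, e; each is a nucleus, giving 4 syllables.
Between /i/ (V1) and /i/ (V2): /dl/ — entire cluster is a permitted onset → onset /dl/, coda ∅.
Between /i/ (V2) and /i/ (V3): /h/ is a single consonant, so it becomes the next onset.
Between /i/ (V3) and /e/ (V4): /dz/ splits as /d/ + /z/ (/z/ is the longest suffix that is a licit onset).

dri.dli.hid.zerd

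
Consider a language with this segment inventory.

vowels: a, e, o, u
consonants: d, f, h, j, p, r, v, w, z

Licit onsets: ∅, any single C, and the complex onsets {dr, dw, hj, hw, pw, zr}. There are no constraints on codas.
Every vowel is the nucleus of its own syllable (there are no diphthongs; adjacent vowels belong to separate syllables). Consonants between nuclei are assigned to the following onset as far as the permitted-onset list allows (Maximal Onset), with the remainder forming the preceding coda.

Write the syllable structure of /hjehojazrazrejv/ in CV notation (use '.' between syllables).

Vowels present: e, o, a, a, e; each is a nucleus, giving 5 syllables.
Between /e/ (V1) and /o/ (V2): /h/ → onset of the next syllable (single consonants are always licit onsets).
Between /o/ (V2) and /a/ (V3): just /j/ — single C goes to the following onset.
Between /a/ (V3) and /a/ (V4): /zr/ — entire cluster is a permitted onset → onset /zr/, coda ∅.
Between /a/ (V4) and /e/ (V5): cluster /zr/ — /zr/ is itself a permitted onset, so the whole cluster goes right; preceding coda = ∅.
Syllabification: hje.ho.ja.zra.zrejv.
Mapping each syllable to C/V: /hje/ → CCV, /ho/ → CV, /ja/ → CV, /zra/ → CCV, /zrejv/ → CCVCC.

CCV.CV.CV.CCV.CCVCC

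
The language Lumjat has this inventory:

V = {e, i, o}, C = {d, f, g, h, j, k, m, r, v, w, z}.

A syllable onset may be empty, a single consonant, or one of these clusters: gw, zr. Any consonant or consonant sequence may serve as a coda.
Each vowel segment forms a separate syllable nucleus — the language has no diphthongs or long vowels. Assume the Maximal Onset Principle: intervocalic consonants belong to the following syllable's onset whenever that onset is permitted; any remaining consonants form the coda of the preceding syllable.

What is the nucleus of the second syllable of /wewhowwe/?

Nuclei (vowels): e, o, e → 3 syllables.
The second nucleus (vowel 2 from the left) is /o/.

o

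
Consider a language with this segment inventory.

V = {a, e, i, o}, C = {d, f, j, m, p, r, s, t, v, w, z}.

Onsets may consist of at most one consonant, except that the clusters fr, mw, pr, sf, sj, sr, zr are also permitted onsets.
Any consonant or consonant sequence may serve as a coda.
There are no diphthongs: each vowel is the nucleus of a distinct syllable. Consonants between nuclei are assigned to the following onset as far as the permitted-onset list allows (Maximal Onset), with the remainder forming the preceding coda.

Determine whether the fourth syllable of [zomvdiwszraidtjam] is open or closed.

closed

Vowels present: o, i, a, i, a; each is a nucleus, giving 5 syllables.
σ1/σ2 boundary: /mvd/; trying suffixes from longest down, /d/ is the first permitted one, so coda /mv/ | onset /d/.
σ2/σ3 boundary: cluster /wszr/ — the longest permitted-onset suffix is /zr/; onset = /zr/, preceding coda = /ws/.
σ3/σ4 boundary: no consonants, so the boundary falls immediately after /a/.
σ4/σ5 boundary: /dtj/; trying suffixes from longest down, /j/ is the first permitted one, so coda /dt/ | onset /j/.
Result: zomv.diws.zra.idt.jam.
Syllable 4 is /idt/ with coda /dt/, so it is closed.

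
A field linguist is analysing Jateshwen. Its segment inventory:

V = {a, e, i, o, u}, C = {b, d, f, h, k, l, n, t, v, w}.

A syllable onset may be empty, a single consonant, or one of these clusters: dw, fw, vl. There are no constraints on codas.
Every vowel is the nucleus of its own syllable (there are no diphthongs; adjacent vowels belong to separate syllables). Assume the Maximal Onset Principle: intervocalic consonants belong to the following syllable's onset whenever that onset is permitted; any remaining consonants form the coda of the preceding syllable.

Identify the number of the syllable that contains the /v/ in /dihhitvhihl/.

2

The vowels are i, i, i — 3 nuclei, so 3 syllables.
σ1/σ2 boundary: cluster /hh/ — the longest permitted-onset suffix is /h/; onset = /h/, preceding coda = /h/.
σ2/σ3 boundary: /tvh/ — longest licit onset from the right is /h/, leaving /tv/ as coda.
Syllabification: dih.hitv.hihl.
The /v/ is in the coda of syllable 2 (/hitv/).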